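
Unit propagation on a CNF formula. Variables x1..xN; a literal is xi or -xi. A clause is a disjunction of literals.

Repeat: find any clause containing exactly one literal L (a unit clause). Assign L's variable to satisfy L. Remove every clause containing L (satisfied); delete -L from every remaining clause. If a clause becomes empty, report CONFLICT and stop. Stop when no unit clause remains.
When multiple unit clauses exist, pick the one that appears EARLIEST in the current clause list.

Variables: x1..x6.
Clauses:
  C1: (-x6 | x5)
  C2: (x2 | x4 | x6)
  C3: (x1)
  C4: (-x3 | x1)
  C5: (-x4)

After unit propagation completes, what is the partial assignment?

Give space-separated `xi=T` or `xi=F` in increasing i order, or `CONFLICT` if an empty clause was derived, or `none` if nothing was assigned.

unit clause [1] forces x1=T; simplify:
  satisfied 2 clause(s); 3 remain; assigned so far: [1]
unit clause [-4] forces x4=F; simplify:
  drop 4 from [2, 4, 6] -> [2, 6]
  satisfied 1 clause(s); 2 remain; assigned so far: [1, 4]

Answer: x1=T x4=F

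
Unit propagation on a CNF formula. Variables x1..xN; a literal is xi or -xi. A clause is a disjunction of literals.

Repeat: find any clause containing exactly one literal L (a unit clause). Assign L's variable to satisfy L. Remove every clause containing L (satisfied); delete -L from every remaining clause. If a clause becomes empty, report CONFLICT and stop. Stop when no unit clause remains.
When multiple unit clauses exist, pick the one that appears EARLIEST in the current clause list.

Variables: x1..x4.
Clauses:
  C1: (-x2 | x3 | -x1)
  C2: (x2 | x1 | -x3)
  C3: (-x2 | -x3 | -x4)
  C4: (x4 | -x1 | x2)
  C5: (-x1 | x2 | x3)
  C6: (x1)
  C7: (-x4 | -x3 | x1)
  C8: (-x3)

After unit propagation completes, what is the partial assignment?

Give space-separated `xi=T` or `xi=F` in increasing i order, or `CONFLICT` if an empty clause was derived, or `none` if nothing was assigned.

unit clause [1] forces x1=T; simplify:
  drop -1 from [-2, 3, -1] -> [-2, 3]
  drop -1 from [4, -1, 2] -> [4, 2]
  drop -1 from [-1, 2, 3] -> [2, 3]
  satisfied 3 clause(s); 5 remain; assigned so far: [1]
unit clause [-3] forces x3=F; simplify:
  drop 3 from [-2, 3] -> [-2]
  drop 3 from [2, 3] -> [2]
  satisfied 2 clause(s); 3 remain; assigned so far: [1, 3]
unit clause [-2] forces x2=F; simplify:
  drop 2 from [4, 2] -> [4]
  drop 2 from [2] -> [] (empty!)
  satisfied 1 clause(s); 2 remain; assigned so far: [1, 2, 3]
CONFLICT (empty clause)

Answer: CONFLICT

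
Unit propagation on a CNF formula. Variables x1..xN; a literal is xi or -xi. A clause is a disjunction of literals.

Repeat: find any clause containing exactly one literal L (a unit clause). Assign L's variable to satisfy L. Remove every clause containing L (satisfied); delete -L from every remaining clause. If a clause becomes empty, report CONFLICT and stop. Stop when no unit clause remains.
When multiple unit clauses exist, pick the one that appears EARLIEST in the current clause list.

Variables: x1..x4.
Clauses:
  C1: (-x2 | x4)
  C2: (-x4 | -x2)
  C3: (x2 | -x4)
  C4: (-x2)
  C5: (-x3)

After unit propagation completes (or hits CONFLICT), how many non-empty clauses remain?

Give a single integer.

unit clause [-2] forces x2=F; simplify:
  drop 2 from [2, -4] -> [-4]
  satisfied 3 clause(s); 2 remain; assigned so far: [2]
unit clause [-4] forces x4=F; simplify:
  satisfied 1 clause(s); 1 remain; assigned so far: [2, 4]
unit clause [-3] forces x3=F; simplify:
  satisfied 1 clause(s); 0 remain; assigned so far: [2, 3, 4]

Answer: 0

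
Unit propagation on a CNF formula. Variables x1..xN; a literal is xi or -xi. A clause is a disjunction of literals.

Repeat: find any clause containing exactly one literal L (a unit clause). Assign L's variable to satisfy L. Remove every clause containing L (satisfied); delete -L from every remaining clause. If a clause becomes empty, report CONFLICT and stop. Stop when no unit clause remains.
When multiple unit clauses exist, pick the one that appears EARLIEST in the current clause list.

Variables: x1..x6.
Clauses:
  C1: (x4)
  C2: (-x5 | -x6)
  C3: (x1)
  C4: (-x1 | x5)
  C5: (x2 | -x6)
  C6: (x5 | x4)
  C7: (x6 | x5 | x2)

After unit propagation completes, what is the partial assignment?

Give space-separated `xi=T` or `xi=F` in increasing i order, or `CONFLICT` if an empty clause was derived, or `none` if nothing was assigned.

unit clause [4] forces x4=T; simplify:
  satisfied 2 clause(s); 5 remain; assigned so far: [4]
unit clause [1] forces x1=T; simplify:
  drop -1 from [-1, 5] -> [5]
  satisfied 1 clause(s); 4 remain; assigned so far: [1, 4]
unit clause [5] forces x5=T; simplify:
  drop -5 from [-5, -6] -> [-6]
  satisfied 2 clause(s); 2 remain; assigned so far: [1, 4, 5]
unit clause [-6] forces x6=F; simplify:
  satisfied 2 clause(s); 0 remain; assigned so far: [1, 4, 5, 6]

Answer: x1=T x4=T x5=T x6=F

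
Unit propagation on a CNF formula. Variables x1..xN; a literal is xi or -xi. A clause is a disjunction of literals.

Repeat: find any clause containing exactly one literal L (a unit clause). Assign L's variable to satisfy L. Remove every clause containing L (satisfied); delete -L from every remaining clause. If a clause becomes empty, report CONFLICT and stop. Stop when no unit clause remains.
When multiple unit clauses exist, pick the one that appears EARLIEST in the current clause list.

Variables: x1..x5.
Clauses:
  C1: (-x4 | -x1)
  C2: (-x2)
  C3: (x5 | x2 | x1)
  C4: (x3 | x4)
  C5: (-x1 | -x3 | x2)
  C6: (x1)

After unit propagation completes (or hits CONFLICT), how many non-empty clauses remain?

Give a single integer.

Answer: 0

Derivation:
unit clause [-2] forces x2=F; simplify:
  drop 2 from [5, 2, 1] -> [5, 1]
  drop 2 from [-1, -3, 2] -> [-1, -3]
  satisfied 1 clause(s); 5 remain; assigned so far: [2]
unit clause [1] forces x1=T; simplify:
  drop -1 from [-4, -1] -> [-4]
  drop -1 from [-1, -3] -> [-3]
  satisfied 2 clause(s); 3 remain; assigned so far: [1, 2]
unit clause [-4] forces x4=F; simplify:
  drop 4 from [3, 4] -> [3]
  satisfied 1 clause(s); 2 remain; assigned so far: [1, 2, 4]
unit clause [3] forces x3=T; simplify:
  drop -3 from [-3] -> [] (empty!)
  satisfied 1 clause(s); 1 remain; assigned so far: [1, 2, 3, 4]
CONFLICT (empty clause)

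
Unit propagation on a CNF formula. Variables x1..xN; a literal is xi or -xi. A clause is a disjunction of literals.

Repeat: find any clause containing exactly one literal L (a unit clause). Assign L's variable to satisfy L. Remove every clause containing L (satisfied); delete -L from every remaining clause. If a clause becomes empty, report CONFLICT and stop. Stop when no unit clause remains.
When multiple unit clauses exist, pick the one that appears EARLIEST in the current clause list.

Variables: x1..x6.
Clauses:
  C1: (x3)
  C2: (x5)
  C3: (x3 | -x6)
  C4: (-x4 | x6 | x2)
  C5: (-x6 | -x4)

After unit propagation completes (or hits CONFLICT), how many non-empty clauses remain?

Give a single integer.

Answer: 2

Derivation:
unit clause [3] forces x3=T; simplify:
  satisfied 2 clause(s); 3 remain; assigned so far: [3]
unit clause [5] forces x5=T; simplify:
  satisfied 1 clause(s); 2 remain; assigned so far: [3, 5]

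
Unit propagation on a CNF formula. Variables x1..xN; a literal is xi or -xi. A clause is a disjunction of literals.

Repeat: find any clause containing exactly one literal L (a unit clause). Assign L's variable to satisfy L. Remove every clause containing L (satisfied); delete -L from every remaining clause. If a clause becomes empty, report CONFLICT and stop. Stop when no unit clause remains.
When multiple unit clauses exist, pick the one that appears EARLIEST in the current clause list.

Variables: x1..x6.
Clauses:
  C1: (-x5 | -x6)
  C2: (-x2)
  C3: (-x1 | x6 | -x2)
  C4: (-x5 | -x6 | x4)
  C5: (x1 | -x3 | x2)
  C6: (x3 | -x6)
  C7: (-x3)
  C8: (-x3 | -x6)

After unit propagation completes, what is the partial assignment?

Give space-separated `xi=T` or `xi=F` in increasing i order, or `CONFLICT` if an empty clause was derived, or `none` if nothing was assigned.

unit clause [-2] forces x2=F; simplify:
  drop 2 from [1, -3, 2] -> [1, -3]
  satisfied 2 clause(s); 6 remain; assigned so far: [2]
unit clause [-3] forces x3=F; simplify:
  drop 3 from [3, -6] -> [-6]
  satisfied 3 clause(s); 3 remain; assigned so far: [2, 3]
unit clause [-6] forces x6=F; simplify:
  satisfied 3 clause(s); 0 remain; assigned so far: [2, 3, 6]

Answer: x2=F x3=F x6=F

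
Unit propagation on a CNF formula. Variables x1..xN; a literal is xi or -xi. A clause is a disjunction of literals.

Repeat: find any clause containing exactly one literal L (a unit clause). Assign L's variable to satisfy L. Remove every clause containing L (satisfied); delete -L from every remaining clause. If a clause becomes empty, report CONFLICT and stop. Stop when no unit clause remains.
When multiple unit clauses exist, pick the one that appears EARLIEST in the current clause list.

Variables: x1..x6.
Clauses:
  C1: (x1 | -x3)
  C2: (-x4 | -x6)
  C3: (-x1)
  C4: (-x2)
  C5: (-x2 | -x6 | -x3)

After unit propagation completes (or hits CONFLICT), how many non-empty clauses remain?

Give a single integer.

unit clause [-1] forces x1=F; simplify:
  drop 1 from [1, -3] -> [-3]
  satisfied 1 clause(s); 4 remain; assigned so far: [1]
unit clause [-3] forces x3=F; simplify:
  satisfied 2 clause(s); 2 remain; assigned so far: [1, 3]
unit clause [-2] forces x2=F; simplify:
  satisfied 1 clause(s); 1 remain; assigned so far: [1, 2, 3]

Answer: 1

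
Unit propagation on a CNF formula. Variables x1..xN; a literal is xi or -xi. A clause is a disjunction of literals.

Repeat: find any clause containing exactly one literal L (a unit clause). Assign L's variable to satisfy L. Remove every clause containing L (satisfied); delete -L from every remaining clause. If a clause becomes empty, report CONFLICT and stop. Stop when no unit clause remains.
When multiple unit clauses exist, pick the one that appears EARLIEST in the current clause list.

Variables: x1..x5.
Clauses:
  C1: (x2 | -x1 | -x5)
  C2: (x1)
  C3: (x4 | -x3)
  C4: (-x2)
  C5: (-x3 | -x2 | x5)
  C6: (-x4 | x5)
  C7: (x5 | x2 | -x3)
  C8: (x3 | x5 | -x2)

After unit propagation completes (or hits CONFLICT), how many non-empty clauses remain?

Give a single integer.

unit clause [1] forces x1=T; simplify:
  drop -1 from [2, -1, -5] -> [2, -5]
  satisfied 1 clause(s); 7 remain; assigned so far: [1]
unit clause [-2] forces x2=F; simplify:
  drop 2 from [2, -5] -> [-5]
  drop 2 from [5, 2, -3] -> [5, -3]
  satisfied 3 clause(s); 4 remain; assigned so far: [1, 2]
unit clause [-5] forces x5=F; simplify:
  drop 5 from [-4, 5] -> [-4]
  drop 5 from [5, -3] -> [-3]
  satisfied 1 clause(s); 3 remain; assigned so far: [1, 2, 5]
unit clause [-4] forces x4=F; simplify:
  drop 4 from [4, -3] -> [-3]
  satisfied 1 clause(s); 2 remain; assigned so far: [1, 2, 4, 5]
unit clause [-3] forces x3=F; simplify:
  satisfied 2 clause(s); 0 remain; assigned so far: [1, 2, 3, 4, 5]

Answer: 0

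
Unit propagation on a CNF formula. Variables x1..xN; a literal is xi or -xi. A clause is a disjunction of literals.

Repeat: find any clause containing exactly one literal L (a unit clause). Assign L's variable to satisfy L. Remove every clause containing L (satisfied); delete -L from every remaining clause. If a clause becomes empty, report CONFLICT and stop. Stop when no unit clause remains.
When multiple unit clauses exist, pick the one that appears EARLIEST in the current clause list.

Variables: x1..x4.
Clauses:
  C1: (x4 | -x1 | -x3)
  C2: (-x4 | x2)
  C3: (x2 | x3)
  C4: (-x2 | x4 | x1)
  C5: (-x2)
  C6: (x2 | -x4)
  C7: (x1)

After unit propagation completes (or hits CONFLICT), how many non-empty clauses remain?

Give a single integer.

unit clause [-2] forces x2=F; simplify:
  drop 2 from [-4, 2] -> [-4]
  drop 2 from [2, 3] -> [3]
  drop 2 from [2, -4] -> [-4]
  satisfied 2 clause(s); 5 remain; assigned so far: [2]
unit clause [-4] forces x4=F; simplify:
  drop 4 from [4, -1, -3] -> [-1, -3]
  satisfied 2 clause(s); 3 remain; assigned so far: [2, 4]
unit clause [3] forces x3=T; simplify:
  drop -3 from [-1, -3] -> [-1]
  satisfied 1 clause(s); 2 remain; assigned so far: [2, 3, 4]
unit clause [-1] forces x1=F; simplify:
  drop 1 from [1] -> [] (empty!)
  satisfied 1 clause(s); 1 remain; assigned so far: [1, 2, 3, 4]
CONFLICT (empty clause)

Answer: 0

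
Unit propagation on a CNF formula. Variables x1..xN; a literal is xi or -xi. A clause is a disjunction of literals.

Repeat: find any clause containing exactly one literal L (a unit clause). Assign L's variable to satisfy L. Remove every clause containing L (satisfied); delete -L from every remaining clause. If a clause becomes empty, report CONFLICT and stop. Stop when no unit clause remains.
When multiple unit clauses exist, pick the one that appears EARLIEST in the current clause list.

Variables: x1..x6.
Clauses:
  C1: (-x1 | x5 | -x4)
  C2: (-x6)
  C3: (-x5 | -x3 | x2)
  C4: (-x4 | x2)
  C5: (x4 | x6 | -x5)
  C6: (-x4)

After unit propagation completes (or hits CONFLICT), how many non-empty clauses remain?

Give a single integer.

unit clause [-6] forces x6=F; simplify:
  drop 6 from [4, 6, -5] -> [4, -5]
  satisfied 1 clause(s); 5 remain; assigned so far: [6]
unit clause [-4] forces x4=F; simplify:
  drop 4 from [4, -5] -> [-5]
  satisfied 3 clause(s); 2 remain; assigned so far: [4, 6]
unit clause [-5] forces x5=F; simplify:
  satisfied 2 clause(s); 0 remain; assigned so far: [4, 5, 6]

Answer: 0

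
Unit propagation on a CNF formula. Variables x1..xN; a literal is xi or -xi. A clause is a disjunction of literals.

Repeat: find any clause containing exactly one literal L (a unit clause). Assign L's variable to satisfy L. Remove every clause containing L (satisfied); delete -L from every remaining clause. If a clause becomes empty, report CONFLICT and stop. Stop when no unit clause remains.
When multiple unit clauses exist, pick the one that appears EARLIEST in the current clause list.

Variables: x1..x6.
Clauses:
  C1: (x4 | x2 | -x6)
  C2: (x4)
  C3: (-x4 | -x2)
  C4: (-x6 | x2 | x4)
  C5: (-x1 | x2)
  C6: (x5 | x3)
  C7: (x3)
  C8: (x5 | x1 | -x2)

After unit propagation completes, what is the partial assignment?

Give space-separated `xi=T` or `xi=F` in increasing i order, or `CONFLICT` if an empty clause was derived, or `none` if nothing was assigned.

unit clause [4] forces x4=T; simplify:
  drop -4 from [-4, -2] -> [-2]
  satisfied 3 clause(s); 5 remain; assigned so far: [4]
unit clause [-2] forces x2=F; simplify:
  drop 2 from [-1, 2] -> [-1]
  satisfied 2 clause(s); 3 remain; assigned so far: [2, 4]
unit clause [-1] forces x1=F; simplify:
  satisfied 1 clause(s); 2 remain; assigned so far: [1, 2, 4]
unit clause [3] forces x3=T; simplify:
  satisfied 2 clause(s); 0 remain; assigned so far: [1, 2, 3, 4]

Answer: x1=F x2=F x3=T x4=T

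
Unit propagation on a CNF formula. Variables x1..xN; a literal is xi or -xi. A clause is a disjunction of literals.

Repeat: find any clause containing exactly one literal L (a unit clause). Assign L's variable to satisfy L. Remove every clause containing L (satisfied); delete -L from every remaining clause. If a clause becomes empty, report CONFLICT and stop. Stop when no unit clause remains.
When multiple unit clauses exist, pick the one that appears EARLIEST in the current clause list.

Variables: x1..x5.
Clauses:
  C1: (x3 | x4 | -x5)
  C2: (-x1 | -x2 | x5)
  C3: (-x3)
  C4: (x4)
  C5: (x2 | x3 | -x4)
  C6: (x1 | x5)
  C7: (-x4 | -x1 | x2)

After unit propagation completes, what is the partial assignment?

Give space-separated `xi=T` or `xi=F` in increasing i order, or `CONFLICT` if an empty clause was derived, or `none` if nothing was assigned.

Answer: x2=T x3=F x4=T

Derivation:
unit clause [-3] forces x3=F; simplify:
  drop 3 from [3, 4, -5] -> [4, -5]
  drop 3 from [2, 3, -4] -> [2, -4]
  satisfied 1 clause(s); 6 remain; assigned so far: [3]
unit clause [4] forces x4=T; simplify:
  drop -4 from [2, -4] -> [2]
  drop -4 from [-4, -1, 2] -> [-1, 2]
  satisfied 2 clause(s); 4 remain; assigned so far: [3, 4]
unit clause [2] forces x2=T; simplify:
  drop -2 from [-1, -2, 5] -> [-1, 5]
  satisfied 2 clause(s); 2 remain; assigned so far: [2, 3, 4]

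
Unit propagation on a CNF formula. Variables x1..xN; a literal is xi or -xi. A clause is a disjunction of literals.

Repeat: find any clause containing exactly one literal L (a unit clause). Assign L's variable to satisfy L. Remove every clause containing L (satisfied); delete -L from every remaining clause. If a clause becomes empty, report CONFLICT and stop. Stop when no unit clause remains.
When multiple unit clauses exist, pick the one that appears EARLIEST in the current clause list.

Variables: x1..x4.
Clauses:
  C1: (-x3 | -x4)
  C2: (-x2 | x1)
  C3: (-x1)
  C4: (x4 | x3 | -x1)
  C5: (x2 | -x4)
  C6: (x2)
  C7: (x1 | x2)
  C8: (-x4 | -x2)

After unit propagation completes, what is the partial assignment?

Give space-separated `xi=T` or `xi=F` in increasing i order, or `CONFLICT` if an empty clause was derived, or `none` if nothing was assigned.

unit clause [-1] forces x1=F; simplify:
  drop 1 from [-2, 1] -> [-2]
  drop 1 from [1, 2] -> [2]
  satisfied 2 clause(s); 6 remain; assigned so far: [1]
unit clause [-2] forces x2=F; simplify:
  drop 2 from [2, -4] -> [-4]
  drop 2 from [2] -> [] (empty!)
  drop 2 from [2] -> [] (empty!)
  satisfied 2 clause(s); 4 remain; assigned so far: [1, 2]
CONFLICT (empty clause)

Answer: CONFLICT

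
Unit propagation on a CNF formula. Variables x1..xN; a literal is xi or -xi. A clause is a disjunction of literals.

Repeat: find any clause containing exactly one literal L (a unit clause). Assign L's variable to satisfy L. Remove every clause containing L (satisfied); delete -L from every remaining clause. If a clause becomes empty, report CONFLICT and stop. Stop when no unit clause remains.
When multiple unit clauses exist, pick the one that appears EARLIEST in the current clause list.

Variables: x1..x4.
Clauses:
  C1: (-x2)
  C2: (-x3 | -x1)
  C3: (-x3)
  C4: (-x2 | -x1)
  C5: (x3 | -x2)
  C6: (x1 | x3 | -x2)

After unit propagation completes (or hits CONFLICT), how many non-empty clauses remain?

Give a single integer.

unit clause [-2] forces x2=F; simplify:
  satisfied 4 clause(s); 2 remain; assigned so far: [2]
unit clause [-3] forces x3=F; simplify:
  satisfied 2 clause(s); 0 remain; assigned so far: [2, 3]

Answer: 0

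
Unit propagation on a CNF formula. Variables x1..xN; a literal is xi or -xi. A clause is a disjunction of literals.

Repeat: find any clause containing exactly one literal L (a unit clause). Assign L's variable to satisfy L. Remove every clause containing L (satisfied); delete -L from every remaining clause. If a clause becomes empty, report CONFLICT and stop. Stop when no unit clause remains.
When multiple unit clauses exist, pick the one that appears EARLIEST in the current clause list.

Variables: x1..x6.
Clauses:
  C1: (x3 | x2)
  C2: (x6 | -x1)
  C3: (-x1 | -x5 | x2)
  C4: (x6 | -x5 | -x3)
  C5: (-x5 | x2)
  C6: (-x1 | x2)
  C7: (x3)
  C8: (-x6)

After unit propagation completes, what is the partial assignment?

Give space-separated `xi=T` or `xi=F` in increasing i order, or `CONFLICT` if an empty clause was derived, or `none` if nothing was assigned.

unit clause [3] forces x3=T; simplify:
  drop -3 from [6, -5, -3] -> [6, -5]
  satisfied 2 clause(s); 6 remain; assigned so far: [3]
unit clause [-6] forces x6=F; simplify:
  drop 6 from [6, -1] -> [-1]
  drop 6 from [6, -5] -> [-5]
  satisfied 1 clause(s); 5 remain; assigned so far: [3, 6]
unit clause [-1] forces x1=F; simplify:
  satisfied 3 clause(s); 2 remain; assigned so far: [1, 3, 6]
unit clause [-5] forces x5=F; simplify:
  satisfied 2 clause(s); 0 remain; assigned so far: [1, 3, 5, 6]

Answer: x1=F x3=T x5=F x6=F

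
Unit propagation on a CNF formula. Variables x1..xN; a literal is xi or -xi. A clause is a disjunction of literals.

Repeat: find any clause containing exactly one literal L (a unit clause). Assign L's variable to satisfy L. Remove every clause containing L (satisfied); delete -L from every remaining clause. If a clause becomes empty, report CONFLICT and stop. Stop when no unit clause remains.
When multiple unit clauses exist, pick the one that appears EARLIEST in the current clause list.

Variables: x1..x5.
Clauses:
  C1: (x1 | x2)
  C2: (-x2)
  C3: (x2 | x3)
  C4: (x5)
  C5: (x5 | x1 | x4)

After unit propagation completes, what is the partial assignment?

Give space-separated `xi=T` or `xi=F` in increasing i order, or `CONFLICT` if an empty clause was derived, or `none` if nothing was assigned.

Answer: x1=T x2=F x3=T x5=T

Derivation:
unit clause [-2] forces x2=F; simplify:
  drop 2 from [1, 2] -> [1]
  drop 2 from [2, 3] -> [3]
  satisfied 1 clause(s); 4 remain; assigned so far: [2]
unit clause [1] forces x1=T; simplify:
  satisfied 2 clause(s); 2 remain; assigned so far: [1, 2]
unit clause [3] forces x3=T; simplify:
  satisfied 1 clause(s); 1 remain; assigned so far: [1, 2, 3]
unit clause [5] forces x5=T; simplify:
  satisfied 1 clause(s); 0 remain; assigned so far: [1, 2, 3, 5]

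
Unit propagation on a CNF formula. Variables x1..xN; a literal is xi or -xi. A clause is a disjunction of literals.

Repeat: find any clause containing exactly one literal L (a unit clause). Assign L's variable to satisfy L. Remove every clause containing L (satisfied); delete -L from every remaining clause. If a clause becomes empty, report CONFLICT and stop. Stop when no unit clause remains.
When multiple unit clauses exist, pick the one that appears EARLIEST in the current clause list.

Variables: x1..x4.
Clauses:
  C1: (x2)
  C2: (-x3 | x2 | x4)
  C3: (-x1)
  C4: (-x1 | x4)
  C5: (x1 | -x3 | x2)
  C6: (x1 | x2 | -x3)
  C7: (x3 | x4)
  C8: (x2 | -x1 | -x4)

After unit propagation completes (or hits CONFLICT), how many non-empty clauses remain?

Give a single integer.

Answer: 1

Derivation:
unit clause [2] forces x2=T; simplify:
  satisfied 5 clause(s); 3 remain; assigned so far: [2]
unit clause [-1] forces x1=F; simplify:
  satisfied 2 clause(s); 1 remain; assigned so far: [1, 2]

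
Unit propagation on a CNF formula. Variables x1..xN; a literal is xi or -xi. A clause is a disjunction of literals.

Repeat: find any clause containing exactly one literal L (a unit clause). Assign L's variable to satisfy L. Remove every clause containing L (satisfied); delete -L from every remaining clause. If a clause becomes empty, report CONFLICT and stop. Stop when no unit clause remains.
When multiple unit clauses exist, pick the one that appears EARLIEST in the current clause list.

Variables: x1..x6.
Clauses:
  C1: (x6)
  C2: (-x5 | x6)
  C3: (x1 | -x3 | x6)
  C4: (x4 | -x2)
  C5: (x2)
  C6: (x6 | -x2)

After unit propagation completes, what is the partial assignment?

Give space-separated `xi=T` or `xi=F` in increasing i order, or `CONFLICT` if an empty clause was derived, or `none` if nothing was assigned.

Answer: x2=T x4=T x6=T

Derivation:
unit clause [6] forces x6=T; simplify:
  satisfied 4 clause(s); 2 remain; assigned so far: [6]
unit clause [2] forces x2=T; simplify:
  drop -2 from [4, -2] -> [4]
  satisfied 1 clause(s); 1 remain; assigned so far: [2, 6]
unit clause [4] forces x4=T; simplify:
  satisfied 1 clause(s); 0 remain; assigned so far: [2, 4, 6]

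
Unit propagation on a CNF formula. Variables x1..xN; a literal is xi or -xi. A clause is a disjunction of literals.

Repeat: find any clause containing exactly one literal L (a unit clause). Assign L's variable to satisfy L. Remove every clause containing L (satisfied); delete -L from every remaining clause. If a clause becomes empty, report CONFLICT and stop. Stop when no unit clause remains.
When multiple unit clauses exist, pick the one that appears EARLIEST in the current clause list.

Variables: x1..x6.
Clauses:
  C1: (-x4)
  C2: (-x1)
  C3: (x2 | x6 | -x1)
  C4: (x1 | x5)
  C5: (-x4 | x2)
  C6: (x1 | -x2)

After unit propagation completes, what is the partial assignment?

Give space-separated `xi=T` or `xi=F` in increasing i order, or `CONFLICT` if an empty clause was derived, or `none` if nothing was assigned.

unit clause [-4] forces x4=F; simplify:
  satisfied 2 clause(s); 4 remain; assigned so far: [4]
unit clause [-1] forces x1=F; simplify:
  drop 1 from [1, 5] -> [5]
  drop 1 from [1, -2] -> [-2]
  satisfied 2 clause(s); 2 remain; assigned so far: [1, 4]
unit clause [5] forces x5=T; simplify:
  satisfied 1 clause(s); 1 remain; assigned so far: [1, 4, 5]
unit clause [-2] forces x2=F; simplify:
  satisfied 1 clause(s); 0 remain; assigned so far: [1, 2, 4, 5]

Answer: x1=F x2=F x4=F x5=T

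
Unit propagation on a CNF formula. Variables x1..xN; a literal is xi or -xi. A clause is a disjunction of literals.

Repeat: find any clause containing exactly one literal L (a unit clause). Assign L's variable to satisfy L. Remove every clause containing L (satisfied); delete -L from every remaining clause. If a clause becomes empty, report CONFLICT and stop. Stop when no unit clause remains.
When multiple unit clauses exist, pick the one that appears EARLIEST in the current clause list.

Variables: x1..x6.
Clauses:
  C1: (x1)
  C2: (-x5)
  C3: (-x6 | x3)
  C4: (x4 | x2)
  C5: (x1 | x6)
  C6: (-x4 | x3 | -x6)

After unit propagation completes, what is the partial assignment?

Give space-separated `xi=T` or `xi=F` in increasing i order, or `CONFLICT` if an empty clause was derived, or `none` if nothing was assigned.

unit clause [1] forces x1=T; simplify:
  satisfied 2 clause(s); 4 remain; assigned so far: [1]
unit clause [-5] forces x5=F; simplify:
  satisfied 1 clause(s); 3 remain; assigned so far: [1, 5]

Answer: x1=T x5=F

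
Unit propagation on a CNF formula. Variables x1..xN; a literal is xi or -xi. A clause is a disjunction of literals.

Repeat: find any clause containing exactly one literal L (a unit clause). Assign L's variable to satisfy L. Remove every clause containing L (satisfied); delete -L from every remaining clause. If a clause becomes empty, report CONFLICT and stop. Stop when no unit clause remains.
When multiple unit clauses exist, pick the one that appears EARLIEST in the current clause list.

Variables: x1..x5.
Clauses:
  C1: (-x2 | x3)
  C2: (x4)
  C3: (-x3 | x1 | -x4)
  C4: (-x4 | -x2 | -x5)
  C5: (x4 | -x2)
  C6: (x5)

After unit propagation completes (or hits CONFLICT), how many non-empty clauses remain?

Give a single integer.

Answer: 1

Derivation:
unit clause [4] forces x4=T; simplify:
  drop -4 from [-3, 1, -4] -> [-3, 1]
  drop -4 from [-4, -2, -5] -> [-2, -5]
  satisfied 2 clause(s); 4 remain; assigned so far: [4]
unit clause [5] forces x5=T; simplify:
  drop -5 from [-2, -5] -> [-2]
  satisfied 1 clause(s); 3 remain; assigned so far: [4, 5]
unit clause [-2] forces x2=F; simplify:
  satisfied 2 clause(s); 1 remain; assigned so far: [2, 4, 5]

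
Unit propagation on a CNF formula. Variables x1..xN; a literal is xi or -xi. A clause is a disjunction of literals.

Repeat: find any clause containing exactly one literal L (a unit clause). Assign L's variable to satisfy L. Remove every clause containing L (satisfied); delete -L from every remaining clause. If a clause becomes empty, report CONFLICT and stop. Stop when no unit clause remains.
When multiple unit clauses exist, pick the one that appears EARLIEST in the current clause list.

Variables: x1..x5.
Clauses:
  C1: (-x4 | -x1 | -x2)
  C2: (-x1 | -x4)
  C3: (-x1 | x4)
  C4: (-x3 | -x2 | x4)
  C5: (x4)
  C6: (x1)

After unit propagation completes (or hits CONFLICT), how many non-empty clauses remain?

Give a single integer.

Answer: 0

Derivation:
unit clause [4] forces x4=T; simplify:
  drop -4 from [-4, -1, -2] -> [-1, -2]
  drop -4 from [-1, -4] -> [-1]
  satisfied 3 clause(s); 3 remain; assigned so far: [4]
unit clause [-1] forces x1=F; simplify:
  drop 1 from [1] -> [] (empty!)
  satisfied 2 clause(s); 1 remain; assigned so far: [1, 4]
CONFLICT (empty clause)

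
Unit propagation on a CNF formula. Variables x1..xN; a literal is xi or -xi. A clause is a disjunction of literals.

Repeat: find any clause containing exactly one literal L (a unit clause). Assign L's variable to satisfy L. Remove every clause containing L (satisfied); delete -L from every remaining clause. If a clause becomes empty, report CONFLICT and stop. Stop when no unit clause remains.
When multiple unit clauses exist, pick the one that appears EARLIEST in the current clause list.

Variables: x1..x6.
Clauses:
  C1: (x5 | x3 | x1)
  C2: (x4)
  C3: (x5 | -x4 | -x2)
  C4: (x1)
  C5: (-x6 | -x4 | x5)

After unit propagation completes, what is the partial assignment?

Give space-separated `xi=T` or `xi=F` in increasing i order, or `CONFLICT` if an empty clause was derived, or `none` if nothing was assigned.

Answer: x1=T x4=T

Derivation:
unit clause [4] forces x4=T; simplify:
  drop -4 from [5, -4, -2] -> [5, -2]
  drop -4 from [-6, -4, 5] -> [-6, 5]
  satisfied 1 clause(s); 4 remain; assigned so far: [4]
unit clause [1] forces x1=T; simplify:
  satisfied 2 clause(s); 2 remain; assigned so far: [1, 4]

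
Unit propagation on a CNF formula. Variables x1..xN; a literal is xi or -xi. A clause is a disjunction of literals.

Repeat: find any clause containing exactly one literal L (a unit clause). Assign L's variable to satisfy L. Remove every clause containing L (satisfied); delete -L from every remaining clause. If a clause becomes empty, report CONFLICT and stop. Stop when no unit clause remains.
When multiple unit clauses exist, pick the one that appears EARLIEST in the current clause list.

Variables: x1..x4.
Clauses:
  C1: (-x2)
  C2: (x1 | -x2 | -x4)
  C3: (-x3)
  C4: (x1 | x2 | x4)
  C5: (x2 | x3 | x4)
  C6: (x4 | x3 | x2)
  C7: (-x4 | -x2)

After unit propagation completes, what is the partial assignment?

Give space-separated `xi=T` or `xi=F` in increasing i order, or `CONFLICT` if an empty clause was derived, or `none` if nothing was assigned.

Answer: x2=F x3=F x4=T

Derivation:
unit clause [-2] forces x2=F; simplify:
  drop 2 from [1, 2, 4] -> [1, 4]
  drop 2 from [2, 3, 4] -> [3, 4]
  drop 2 from [4, 3, 2] -> [4, 3]
  satisfied 3 clause(s); 4 remain; assigned so far: [2]
unit clause [-3] forces x3=F; simplify:
  drop 3 from [3, 4] -> [4]
  drop 3 from [4, 3] -> [4]
  satisfied 1 clause(s); 3 remain; assigned so far: [2, 3]
unit clause [4] forces x4=T; simplify:
  satisfied 3 clause(s); 0 remain; assigned so far: [2, 3, 4]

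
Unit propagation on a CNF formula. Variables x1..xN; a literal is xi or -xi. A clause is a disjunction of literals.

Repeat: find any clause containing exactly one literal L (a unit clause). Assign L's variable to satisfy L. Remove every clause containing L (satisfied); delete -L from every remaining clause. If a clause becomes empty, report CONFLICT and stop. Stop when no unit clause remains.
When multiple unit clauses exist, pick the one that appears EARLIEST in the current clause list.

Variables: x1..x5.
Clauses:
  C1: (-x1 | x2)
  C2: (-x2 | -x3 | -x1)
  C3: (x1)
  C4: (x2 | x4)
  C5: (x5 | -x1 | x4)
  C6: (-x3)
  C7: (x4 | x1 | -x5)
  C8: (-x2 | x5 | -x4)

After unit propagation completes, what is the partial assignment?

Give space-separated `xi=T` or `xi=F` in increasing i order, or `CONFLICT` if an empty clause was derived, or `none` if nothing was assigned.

unit clause [1] forces x1=T; simplify:
  drop -1 from [-1, 2] -> [2]
  drop -1 from [-2, -3, -1] -> [-2, -3]
  drop -1 from [5, -1, 4] -> [5, 4]
  satisfied 2 clause(s); 6 remain; assigned so far: [1]
unit clause [2] forces x2=T; simplify:
  drop -2 from [-2, -3] -> [-3]
  drop -2 from [-2, 5, -4] -> [5, -4]
  satisfied 2 clause(s); 4 remain; assigned so far: [1, 2]
unit clause [-3] forces x3=F; simplify:
  satisfied 2 clause(s); 2 remain; assigned so far: [1, 2, 3]

Answer: x1=T x2=T x3=F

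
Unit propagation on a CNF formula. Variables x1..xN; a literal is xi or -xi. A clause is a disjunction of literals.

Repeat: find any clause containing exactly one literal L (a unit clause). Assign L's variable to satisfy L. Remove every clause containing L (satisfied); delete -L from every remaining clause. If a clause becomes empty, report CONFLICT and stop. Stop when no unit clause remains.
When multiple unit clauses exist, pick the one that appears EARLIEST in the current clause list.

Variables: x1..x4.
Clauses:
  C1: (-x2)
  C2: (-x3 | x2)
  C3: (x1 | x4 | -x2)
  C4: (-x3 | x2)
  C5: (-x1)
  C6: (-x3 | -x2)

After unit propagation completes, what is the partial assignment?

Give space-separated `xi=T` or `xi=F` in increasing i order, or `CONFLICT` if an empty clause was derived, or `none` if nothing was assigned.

Answer: x1=F x2=F x3=F

Derivation:
unit clause [-2] forces x2=F; simplify:
  drop 2 from [-3, 2] -> [-3]
  drop 2 from [-3, 2] -> [-3]
  satisfied 3 clause(s); 3 remain; assigned so far: [2]
unit clause [-3] forces x3=F; simplify:
  satisfied 2 clause(s); 1 remain; assigned so far: [2, 3]
unit clause [-1] forces x1=F; simplify:
  satisfied 1 clause(s); 0 remain; assigned so far: [1, 2, 3]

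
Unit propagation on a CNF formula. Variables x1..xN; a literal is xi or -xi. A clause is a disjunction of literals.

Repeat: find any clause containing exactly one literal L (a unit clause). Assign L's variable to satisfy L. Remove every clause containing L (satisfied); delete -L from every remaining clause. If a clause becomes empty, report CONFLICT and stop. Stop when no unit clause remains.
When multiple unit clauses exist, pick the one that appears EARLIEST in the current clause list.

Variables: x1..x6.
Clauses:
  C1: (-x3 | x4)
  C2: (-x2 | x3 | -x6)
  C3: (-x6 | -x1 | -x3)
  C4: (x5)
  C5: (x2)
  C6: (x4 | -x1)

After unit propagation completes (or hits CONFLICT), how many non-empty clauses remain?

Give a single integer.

unit clause [5] forces x5=T; simplify:
  satisfied 1 clause(s); 5 remain; assigned so far: [5]
unit clause [2] forces x2=T; simplify:
  drop -2 from [-2, 3, -6] -> [3, -6]
  satisfied 1 clause(s); 4 remain; assigned so far: [2, 5]

Answer: 4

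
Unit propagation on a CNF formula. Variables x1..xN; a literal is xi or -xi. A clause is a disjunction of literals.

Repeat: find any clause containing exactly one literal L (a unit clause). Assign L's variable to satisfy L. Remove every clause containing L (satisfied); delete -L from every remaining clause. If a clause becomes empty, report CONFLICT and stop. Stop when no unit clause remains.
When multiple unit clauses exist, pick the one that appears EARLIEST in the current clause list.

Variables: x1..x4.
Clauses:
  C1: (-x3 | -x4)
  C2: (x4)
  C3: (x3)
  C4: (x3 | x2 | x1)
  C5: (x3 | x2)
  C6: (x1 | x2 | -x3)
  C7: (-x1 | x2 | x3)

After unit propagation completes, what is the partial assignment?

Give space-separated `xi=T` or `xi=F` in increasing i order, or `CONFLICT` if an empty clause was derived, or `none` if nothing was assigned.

Answer: CONFLICT

Derivation:
unit clause [4] forces x4=T; simplify:
  drop -4 from [-3, -4] -> [-3]
  satisfied 1 clause(s); 6 remain; assigned so far: [4]
unit clause [-3] forces x3=F; simplify:
  drop 3 from [3] -> [] (empty!)
  drop 3 from [3, 2, 1] -> [2, 1]
  drop 3 from [3, 2] -> [2]
  drop 3 from [-1, 2, 3] -> [-1, 2]
  satisfied 2 clause(s); 4 remain; assigned so far: [3, 4]
CONFLICT (empty clause)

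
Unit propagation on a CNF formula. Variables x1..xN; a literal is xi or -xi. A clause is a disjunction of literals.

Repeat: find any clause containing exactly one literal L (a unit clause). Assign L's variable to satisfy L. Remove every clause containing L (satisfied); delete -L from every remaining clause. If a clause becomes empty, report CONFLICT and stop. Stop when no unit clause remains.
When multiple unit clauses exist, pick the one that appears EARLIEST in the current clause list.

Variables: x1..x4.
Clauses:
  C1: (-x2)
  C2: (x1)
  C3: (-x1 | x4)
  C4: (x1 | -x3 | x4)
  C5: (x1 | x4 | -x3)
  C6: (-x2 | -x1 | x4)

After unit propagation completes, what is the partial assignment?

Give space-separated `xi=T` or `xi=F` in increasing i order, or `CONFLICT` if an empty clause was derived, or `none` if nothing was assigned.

Answer: x1=T x2=F x4=T

Derivation:
unit clause [-2] forces x2=F; simplify:
  satisfied 2 clause(s); 4 remain; assigned so far: [2]
unit clause [1] forces x1=T; simplify:
  drop -1 from [-1, 4] -> [4]
  satisfied 3 clause(s); 1 remain; assigned so far: [1, 2]
unit clause [4] forces x4=T; simplify:
  satisfied 1 clause(s); 0 remain; assigned so far: [1, 2, 4]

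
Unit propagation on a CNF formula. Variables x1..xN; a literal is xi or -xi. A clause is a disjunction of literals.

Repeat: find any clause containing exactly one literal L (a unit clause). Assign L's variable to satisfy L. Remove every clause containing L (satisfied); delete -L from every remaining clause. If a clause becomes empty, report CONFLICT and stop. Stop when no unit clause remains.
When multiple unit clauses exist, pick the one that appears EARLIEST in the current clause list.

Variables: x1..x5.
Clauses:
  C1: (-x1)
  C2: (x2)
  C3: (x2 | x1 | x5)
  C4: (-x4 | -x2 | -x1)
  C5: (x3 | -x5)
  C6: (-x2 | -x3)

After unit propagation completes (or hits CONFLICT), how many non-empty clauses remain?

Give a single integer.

Answer: 0

Derivation:
unit clause [-1] forces x1=F; simplify:
  drop 1 from [2, 1, 5] -> [2, 5]
  satisfied 2 clause(s); 4 remain; assigned so far: [1]
unit clause [2] forces x2=T; simplify:
  drop -2 from [-2, -3] -> [-3]
  satisfied 2 clause(s); 2 remain; assigned so far: [1, 2]
unit clause [-3] forces x3=F; simplify:
  drop 3 from [3, -5] -> [-5]
  satisfied 1 clause(s); 1 remain; assigned so far: [1, 2, 3]
unit clause [-5] forces x5=F; simplify:
  satisfied 1 clause(s); 0 remain; assigned so far: [1, 2, 3, 5]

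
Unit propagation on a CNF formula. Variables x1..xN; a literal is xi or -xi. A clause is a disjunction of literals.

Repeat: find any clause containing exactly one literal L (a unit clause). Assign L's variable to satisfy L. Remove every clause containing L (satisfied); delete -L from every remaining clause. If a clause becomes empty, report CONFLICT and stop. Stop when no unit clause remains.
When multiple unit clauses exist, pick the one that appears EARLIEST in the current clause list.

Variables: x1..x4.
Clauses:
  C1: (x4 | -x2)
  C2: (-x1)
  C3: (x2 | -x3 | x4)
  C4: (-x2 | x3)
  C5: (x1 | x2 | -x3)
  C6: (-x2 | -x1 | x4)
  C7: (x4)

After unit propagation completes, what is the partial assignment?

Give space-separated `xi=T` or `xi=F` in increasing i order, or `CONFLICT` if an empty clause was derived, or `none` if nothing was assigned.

unit clause [-1] forces x1=F; simplify:
  drop 1 from [1, 2, -3] -> [2, -3]
  satisfied 2 clause(s); 5 remain; assigned so far: [1]
unit clause [4] forces x4=T; simplify:
  satisfied 3 clause(s); 2 remain; assigned so far: [1, 4]

Answer: x1=F x4=T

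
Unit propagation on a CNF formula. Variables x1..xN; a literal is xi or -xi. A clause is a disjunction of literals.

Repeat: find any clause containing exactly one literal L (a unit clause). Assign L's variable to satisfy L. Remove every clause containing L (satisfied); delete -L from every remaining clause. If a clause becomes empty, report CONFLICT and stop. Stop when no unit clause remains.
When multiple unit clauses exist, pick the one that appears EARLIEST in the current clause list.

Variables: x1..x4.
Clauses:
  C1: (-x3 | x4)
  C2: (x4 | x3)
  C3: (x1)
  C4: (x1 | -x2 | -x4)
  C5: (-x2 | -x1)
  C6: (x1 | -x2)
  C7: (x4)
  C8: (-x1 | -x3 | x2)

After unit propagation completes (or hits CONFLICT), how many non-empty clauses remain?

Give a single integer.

unit clause [1] forces x1=T; simplify:
  drop -1 from [-2, -1] -> [-2]
  drop -1 from [-1, -3, 2] -> [-3, 2]
  satisfied 3 clause(s); 5 remain; assigned so far: [1]
unit clause [-2] forces x2=F; simplify:
  drop 2 from [-3, 2] -> [-3]
  satisfied 1 clause(s); 4 remain; assigned so far: [1, 2]
unit clause [4] forces x4=T; simplify:
  satisfied 3 clause(s); 1 remain; assigned so far: [1, 2, 4]
unit clause [-3] forces x3=F; simplify:
  satisfied 1 clause(s); 0 remain; assigned so far: [1, 2, 3, 4]

Answer: 0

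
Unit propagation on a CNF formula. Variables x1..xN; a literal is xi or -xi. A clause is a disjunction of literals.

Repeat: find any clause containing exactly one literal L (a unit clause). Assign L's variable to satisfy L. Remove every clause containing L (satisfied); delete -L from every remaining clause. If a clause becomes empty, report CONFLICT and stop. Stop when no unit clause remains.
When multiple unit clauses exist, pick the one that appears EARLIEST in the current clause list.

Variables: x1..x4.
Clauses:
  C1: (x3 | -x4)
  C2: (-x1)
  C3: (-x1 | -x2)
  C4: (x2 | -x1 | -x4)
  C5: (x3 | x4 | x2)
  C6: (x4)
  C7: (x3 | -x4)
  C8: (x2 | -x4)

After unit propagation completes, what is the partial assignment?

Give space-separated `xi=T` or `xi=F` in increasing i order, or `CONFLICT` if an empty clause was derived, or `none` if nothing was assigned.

Answer: x1=F x2=T x3=T x4=T

Derivation:
unit clause [-1] forces x1=F; simplify:
  satisfied 3 clause(s); 5 remain; assigned so far: [1]
unit clause [4] forces x4=T; simplify:
  drop -4 from [3, -4] -> [3]
  drop -4 from [3, -4] -> [3]
  drop -4 from [2, -4] -> [2]
  satisfied 2 clause(s); 3 remain; assigned so far: [1, 4]
unit clause [3] forces x3=T; simplify:
  satisfied 2 clause(s); 1 remain; assigned so far: [1, 3, 4]
unit clause [2] forces x2=T; simplify:
  satisfied 1 clause(s); 0 remain; assigned so far: [1, 2, 3, 4]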